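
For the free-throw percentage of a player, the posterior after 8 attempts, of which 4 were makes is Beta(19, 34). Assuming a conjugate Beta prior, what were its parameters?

Beta(15, 30)

Under Beta–binomial conjugacy the posterior parameters are (a+s, b+f).
So a = 19 − 4 = 15 and b = 34 − 4 = 30.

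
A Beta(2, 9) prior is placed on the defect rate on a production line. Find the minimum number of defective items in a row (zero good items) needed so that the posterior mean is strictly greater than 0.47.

After k defective items and 0 good items the posterior is Beta(2+k, 9), with mean (2+k)/(2+9+k).
Set (2+k)/(11+k) > 0.47 and solve: k > (0.47·11 − 2)/(1 − 0.47) = 5.981.
The smallest integer exceeding 5.981 is 6, and checking k=6: (8)/(17) = 0.4706 > 0.47.

k = 6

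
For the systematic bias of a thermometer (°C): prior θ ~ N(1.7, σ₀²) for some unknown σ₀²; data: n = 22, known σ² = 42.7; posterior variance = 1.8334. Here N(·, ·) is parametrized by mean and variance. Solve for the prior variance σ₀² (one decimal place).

For the Normal–Normal model with known σ², precisions add: τ_n = τ₀ + n/σ².
So 1/σ₀² = 1/1.8334 − 22/42.7 = 0.545435 − 0.515222 = 0.030213.
Hence σ₀² = 1/0.030213 ≈ 33.1.

σ₀² = 33.1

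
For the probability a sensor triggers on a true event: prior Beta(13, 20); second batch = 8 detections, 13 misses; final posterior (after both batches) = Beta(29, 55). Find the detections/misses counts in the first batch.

Sequential conjugate updates are equivalent to a single update on the pooled data, so total successes = posterior α − prior α and total failures = posterior β − prior β.
Total across both batches: 29−13=16 detections, 55−20=35 misses.
Subtract the second batch: 16−8=8 detections and 35−13=22 misses.

8 detections and 22 misses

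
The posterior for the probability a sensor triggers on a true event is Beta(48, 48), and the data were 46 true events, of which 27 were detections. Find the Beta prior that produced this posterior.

A Beta(α, β) prior with s successes and f failures in binomial data gives a Beta(α+s, β+f) posterior.
So α = 48 − 27 = 21 and β = 48 − 19 = 29.

Beta(21, 29)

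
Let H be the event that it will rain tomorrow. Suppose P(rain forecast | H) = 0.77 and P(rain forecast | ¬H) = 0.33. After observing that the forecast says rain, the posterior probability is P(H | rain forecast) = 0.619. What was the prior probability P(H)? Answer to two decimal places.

P(H) = 0.41

In odds form, posterior odds = prior odds × likelihood ratio, so prior odds = posterior odds ÷ LR.
Posterior odds = 0.619/(1−0.619) = 1.6247. LR = 0.77/0.33 = 2.3333.
Prior odds = 1.6247/2.3333 = 0.6963, so P(H) = 0.6963/(1+0.6963) ≈ 0.41.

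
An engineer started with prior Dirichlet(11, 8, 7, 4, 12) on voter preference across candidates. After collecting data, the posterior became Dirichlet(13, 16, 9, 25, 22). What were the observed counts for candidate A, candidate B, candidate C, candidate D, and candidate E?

For a Dirichlet(α) prior with multinomial counts c, the posterior is Dirichlet(α + c) componentwise.
Counts are posterior − prior componentwise: 13−11=2, 16−8=8, 9−7=2, 25−4=21, 22−12=10.

counts (2, 8, 2, 21, 10)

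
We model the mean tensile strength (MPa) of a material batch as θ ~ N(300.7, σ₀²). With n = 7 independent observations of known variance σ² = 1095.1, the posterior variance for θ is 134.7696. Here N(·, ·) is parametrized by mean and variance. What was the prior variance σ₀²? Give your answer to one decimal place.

σ₀² = 972.8

Posterior precision equals prior precision plus data precision: 1/σ_n² = 1/σ₀² + n/σ².
So 1/σ₀² = 1/134.7696 − 7/1095.1 = 0.007420 − 0.006392 = 0.001028.
Hence σ₀² = 1/0.001028 ≈ 972.8.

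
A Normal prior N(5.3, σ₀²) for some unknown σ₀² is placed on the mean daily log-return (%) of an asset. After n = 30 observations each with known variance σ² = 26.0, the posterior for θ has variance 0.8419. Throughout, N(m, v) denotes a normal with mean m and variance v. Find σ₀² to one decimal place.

σ₀² = 29.5

Posterior precision equals prior precision plus data precision: 1/σ_n² = 1/σ₀² + n/σ².
So 1/σ₀² = 1/0.8419 − 30/26.0 = 1.187790 − 1.153846 = 0.033944.
Hence σ₀² = 1/0.033944 ≈ 29.5.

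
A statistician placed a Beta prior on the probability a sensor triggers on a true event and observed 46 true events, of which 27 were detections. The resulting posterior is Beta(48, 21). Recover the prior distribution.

Beta(21, 2)

Under Beta–binomial conjugacy the posterior parameters are (α+s, β+f).
So α = 48 − 27 = 21 and β = 21 − 19 = 2.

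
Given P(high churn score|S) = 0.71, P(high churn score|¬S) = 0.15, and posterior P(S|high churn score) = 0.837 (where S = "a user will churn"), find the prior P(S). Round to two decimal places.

P(S) = 0.52

In odds form, posterior odds = prior odds × likelihood ratio, so prior odds = posterior odds ÷ LR.
Posterior odds = 0.837/(1−0.837) = 5.1350. LR = 0.71/0.15 = 4.7333.
Prior odds = 5.1350/4.7333 = 1.0849, so P(S) = 1.0849/(1+1.0849) ≈ 0.52.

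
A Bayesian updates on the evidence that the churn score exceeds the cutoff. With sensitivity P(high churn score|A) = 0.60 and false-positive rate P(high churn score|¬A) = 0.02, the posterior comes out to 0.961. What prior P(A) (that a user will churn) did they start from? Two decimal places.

In odds form, posterior odds = prior odds × likelihood ratio, so prior odds = posterior odds ÷ LR.
Posterior odds = 0.961/(1−0.961) = 24.6410. LR = 0.60/0.02 = 30.0000.
Prior odds = 24.6410/30.0000 = 0.8214, so P(A) = 0.8214/(1+0.8214) ≈ 0.45.

P(A) = 0.45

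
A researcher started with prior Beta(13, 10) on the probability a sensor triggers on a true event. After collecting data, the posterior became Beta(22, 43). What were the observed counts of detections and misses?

A Beta(α, β) prior with s successes and f failures in binomial data gives a Beta(α+s, β+f) posterior.
So s = 22 − 13 = 9 and f = 43 − 10 = 33.

9 detections and 33 misses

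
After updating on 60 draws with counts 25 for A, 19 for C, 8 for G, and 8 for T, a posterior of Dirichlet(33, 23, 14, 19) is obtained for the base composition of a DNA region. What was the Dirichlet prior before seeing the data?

Dirichlet(8, 4, 6, 11)

For a Dirichlet(α) prior with multinomial counts c, the posterior is Dirichlet(α + c) componentwise.
Subtract each count from the matching posterior parameter: 33−25=8, 23−19=4, 14−8=6, 19−8=11.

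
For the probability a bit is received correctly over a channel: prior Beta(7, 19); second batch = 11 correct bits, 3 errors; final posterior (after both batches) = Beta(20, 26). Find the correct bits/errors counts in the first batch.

Because Beta–binomial updating is additive in the counts, the combined data contributed (α_post−α_prior, β_post−β_prior) successes and failures.
Total across both batches: 20−7=13 correct bits, 26−19=7 errors.
Subtract the second batch: 13−11=2 correct bits and 7−3=4 errors.

2 correct bits and 4 errors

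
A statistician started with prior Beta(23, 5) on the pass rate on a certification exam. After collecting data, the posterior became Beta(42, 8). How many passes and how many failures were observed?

Beta is conjugate to the binomial likelihood: posterior = Beta(a+s, b+f).
Match parameters: s=42−23=19, f=8−5=3.

19 passes and 3 failures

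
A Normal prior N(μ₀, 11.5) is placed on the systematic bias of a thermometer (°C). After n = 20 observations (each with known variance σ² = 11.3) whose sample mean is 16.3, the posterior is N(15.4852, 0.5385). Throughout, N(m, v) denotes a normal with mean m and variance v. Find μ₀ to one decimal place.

The posterior mean is a precision-weighted average: μ_n = (τ₀μ₀ + τ_data·x̄)/(τ₀+τ_data), with τ₀=1/σ₀² and τ_data=n/σ².
Here τ₀ = 1/11.5 = 0.086957 and τ_data = 20/11.3 = 1.769912, so τ_n = 1.856869.
Rearranging for μ₀: μ₀ = (μ_n·τ_n − τ_data·x̄)/τ₀ = (15.4852·1.856869 − 1.769912·16.3) / 0.086957 = -0.095578/0.086957 ≈ -1.1.

μ₀ = -1.1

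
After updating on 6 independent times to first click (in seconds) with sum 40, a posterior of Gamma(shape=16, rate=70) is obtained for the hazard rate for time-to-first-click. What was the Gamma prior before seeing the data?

Gamma(shape=10, rate=30)

For an exponential likelihood with a Gamma(α, β) prior on the rate, n observations with total T give posterior Gamma(α+n, β+T).
So α = 16 − 6 = 10 and β = 70 − 40 = 30.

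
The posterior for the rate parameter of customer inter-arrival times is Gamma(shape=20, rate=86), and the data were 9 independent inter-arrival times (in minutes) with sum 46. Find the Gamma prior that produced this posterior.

Gamma(shape=11, rate=40)

For an exponential likelihood with a Gamma(α, β) prior on the rate, n observations with total T give posterior Gamma(α+n, β+T).
So α = 20 − 9 = 11 and β = 86 − 46 = 40.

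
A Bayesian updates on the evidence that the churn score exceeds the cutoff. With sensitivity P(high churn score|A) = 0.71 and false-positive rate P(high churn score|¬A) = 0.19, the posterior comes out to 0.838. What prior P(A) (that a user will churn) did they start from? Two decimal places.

P(A) = 0.58

Bayes' rule in odds form gives O(A|E) = O(A)·[P(E|A)/P(E|¬A)], hence O(A) = O(A|E)/LR.
Posterior odds = 0.838/(1−0.838) = 5.1728. LR = 0.71/0.19 = 3.7368.
Prior odds = 5.1728/3.7368 = 1.3843, so P(A) = 1.3843/(1+1.3843) ≈ 0.58.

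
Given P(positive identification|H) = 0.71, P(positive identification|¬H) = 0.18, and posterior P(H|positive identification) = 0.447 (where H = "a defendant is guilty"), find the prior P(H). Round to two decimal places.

P(H) = 0.17

In odds form, posterior odds = prior odds × likelihood ratio, so prior odds = posterior odds ÷ LR.
Posterior odds = 0.447/(1−0.447) = 0.8083. LR = 0.71/0.18 = 3.9444.
Prior odds = 0.8083/3.9444 = 0.2049, so P(H) = 0.2049/(1+0.2049) ≈ 0.17.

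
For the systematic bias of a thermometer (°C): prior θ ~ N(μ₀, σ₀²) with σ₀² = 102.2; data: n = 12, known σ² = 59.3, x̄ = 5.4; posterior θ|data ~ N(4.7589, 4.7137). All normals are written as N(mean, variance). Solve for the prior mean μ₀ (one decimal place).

μ₀ = -8.5

The posterior mean is a precision-weighted average: μ_n = (τ₀μ₀ + τ_data·x̄)/(τ₀+τ_data), with τ₀=1/σ₀² and τ_data=n/σ².
Here τ₀ = 1/102.2 = 0.009785 and τ_data = 12/59.3 = 0.202361, so τ_n = 0.212146.
Rearranging for μ₀: μ₀ = (μ_n·τ_n − τ_data·x̄)/τ₀ = (4.7589·0.212146 − 0.202361·5.4) / 0.009785 = -0.083168/0.009785 ≈ -8.5.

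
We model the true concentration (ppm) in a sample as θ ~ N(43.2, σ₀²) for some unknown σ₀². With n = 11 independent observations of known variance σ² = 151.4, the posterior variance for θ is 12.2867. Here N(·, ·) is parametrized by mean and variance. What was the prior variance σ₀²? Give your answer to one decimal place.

σ₀² = 114.5

For the Normal–Normal model with known σ², precisions add: τ_n = τ₀ + n/σ².
So 1/σ₀² = 1/12.2867 − 11/151.4 = 0.081389 − 0.072655 = 0.008734.
Hence σ₀² = 1/0.008734 ≈ 114.5.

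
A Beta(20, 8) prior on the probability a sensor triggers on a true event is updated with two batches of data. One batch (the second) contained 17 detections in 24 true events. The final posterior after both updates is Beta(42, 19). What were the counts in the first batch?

Because Beta–binomial updating is additive in the counts, the combined data contributed (α_post−α_prior, β_post−β_prior) successes and failures.
Total across both batches: 42−20=22 detections, 19−8=11 misses.
Subtract the second batch: 22−17=5 detections and 11−7=4 misses.

5 detections and 4 misses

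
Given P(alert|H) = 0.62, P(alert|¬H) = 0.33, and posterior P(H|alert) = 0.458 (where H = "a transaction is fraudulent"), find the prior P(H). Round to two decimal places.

P(H) = 0.31

In odds form, posterior odds = prior odds × likelihood ratio, so prior odds = posterior odds ÷ LR.
Posterior odds = 0.458/(1−0.458) = 0.8450. LR = 0.62/0.33 = 1.8788.
Prior odds = 0.8450/1.8788 = 0.4498, so P(H) = 0.4498/(1+0.4498) ≈ 0.31.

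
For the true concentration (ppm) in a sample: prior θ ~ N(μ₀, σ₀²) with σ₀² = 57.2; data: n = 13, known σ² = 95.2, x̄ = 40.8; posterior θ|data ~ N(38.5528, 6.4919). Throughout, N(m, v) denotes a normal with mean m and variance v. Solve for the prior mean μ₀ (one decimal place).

With known observation variance, the Normal–Normal posterior has precision τ_n = τ₀ + n/σ² and mean μ_n = (τ₀μ₀ + (n/σ²)x̄)/τ_n.
Here τ₀ = 1/57.2 = 0.017483 and τ_data = 13/95.2 = 0.136555, so τ_n = 0.154038.
Rearranging for μ₀: μ₀ = (μ_n·τ_n − τ_data·x̄)/τ₀ = (38.5528·0.154038 − 0.136555·40.8) / 0.017483 = 0.367152/0.017483 ≈ 21.0.

μ₀ = 21.0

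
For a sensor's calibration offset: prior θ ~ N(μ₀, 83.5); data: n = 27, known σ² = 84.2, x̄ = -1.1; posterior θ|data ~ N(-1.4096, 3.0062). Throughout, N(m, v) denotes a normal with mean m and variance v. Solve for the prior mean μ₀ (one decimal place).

μ₀ = -9.7

With known observation variance, the Normal–Normal posterior has precision τ_n = τ₀ + n/σ² and mean μ_n = (τ₀μ₀ + (n/σ²)x̄)/τ_n.
Here τ₀ = 1/83.5 = 0.011976 and τ_data = 27/84.2 = 0.320665, so τ_n = 0.332641.
Rearranging for μ₀: μ₀ = (μ_n·τ_n − τ_data·x̄)/τ₀ = (-1.4096·0.332641 − 0.320665·-1.1) / 0.011976 = -0.116159/0.011976 ≈ -9.7.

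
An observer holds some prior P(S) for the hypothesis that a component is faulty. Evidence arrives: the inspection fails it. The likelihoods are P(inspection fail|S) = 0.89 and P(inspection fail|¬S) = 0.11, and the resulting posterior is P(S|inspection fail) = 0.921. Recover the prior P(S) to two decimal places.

Bayes' rule in odds form gives O(S|E) = O(S)·[P(E|S)/P(E|¬S)], hence O(S) = O(S|E)/LR.
Posterior odds = 0.921/(1−0.921) = 11.6582. LR = 0.89/0.11 = 8.0909.
Prior odds = 11.6582/8.0909 = 1.4409, so P(S) = 1.4409/(1+1.4409) ≈ 0.59.

P(S) = 0.59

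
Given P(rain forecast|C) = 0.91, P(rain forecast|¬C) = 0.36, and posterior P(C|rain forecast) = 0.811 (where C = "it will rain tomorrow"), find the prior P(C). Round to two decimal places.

In odds form, posterior odds = prior odds × likelihood ratio, so prior odds = posterior odds ÷ LR.
Posterior odds = 0.811/(1−0.811) = 4.2910. LR = 0.91/0.36 = 2.5278.
Prior odds = 4.2910/2.5278 = 1.6975, so P(C) = 1.6975/(1+1.6975) ≈ 0.63.

P(C) = 0.63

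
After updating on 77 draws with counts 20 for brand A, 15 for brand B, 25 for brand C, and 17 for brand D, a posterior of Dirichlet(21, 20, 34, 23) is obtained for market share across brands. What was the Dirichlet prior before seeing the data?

For a Dirichlet(α) prior with multinomial counts c, the posterior is Dirichlet(α + c) componentwise.
Subtract each count from the matching posterior parameter: 21−20=1, 20−15=5, 34−25=9, 23−17=6.

Dirichlet(1, 5, 9, 6)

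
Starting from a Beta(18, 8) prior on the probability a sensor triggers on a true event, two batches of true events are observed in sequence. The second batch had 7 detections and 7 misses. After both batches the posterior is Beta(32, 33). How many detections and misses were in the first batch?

7 detections and 18 misses

Sequential conjugate updates are equivalent to a single update on the pooled data, so total successes = posterior α − prior α and total failures = posterior β − prior β.
Total across both batches: 32−18=14 detections, 33−8=25 misses.
Subtract the second batch: 14−7=7 detections and 25−7=18 misses.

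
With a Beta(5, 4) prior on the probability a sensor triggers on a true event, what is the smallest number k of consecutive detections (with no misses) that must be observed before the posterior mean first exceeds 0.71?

k = 5

After k detections and 0 misses the posterior is Beta(5+k, 4), with mean (5+k)/(5+4+k).
Set (5+k)/(9+k) > 0.71 and solve: k > (0.71·9 − 5)/(1 − 0.71) = 4.793.
The smallest integer exceeding 4.793 is 5.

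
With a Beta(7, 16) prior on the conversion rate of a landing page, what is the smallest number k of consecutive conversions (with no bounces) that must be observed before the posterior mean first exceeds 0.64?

k = 22

After k conversions and 0 bounces the posterior is Beta(7+k, 16), with mean (7+k)/(7+16+k).
Set (7+k)/(23+k) > 0.64 and solve: k > (0.64·23 − 7)/(1 − 0.64) = 21.444.
The smallest integer exceeding 21.444 is 22, and checking k=22: (29)/(45) = 0.6444 > 0.64.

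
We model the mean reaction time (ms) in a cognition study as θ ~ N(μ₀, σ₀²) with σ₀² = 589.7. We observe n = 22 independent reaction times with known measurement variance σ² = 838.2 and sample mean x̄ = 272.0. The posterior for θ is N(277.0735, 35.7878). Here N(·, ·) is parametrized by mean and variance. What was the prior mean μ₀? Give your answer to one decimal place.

With known observation variance, the Normal–Normal posterior has precision τ_n = τ₀ + n/σ² and mean μ_n = (τ₀μ₀ + (n/σ²)x̄)/τ_n.
Here τ₀ = 1/589.7 = 0.001696 and τ_data = 22/838.2 = 0.026247, so τ_n = 0.027943.
Rearranging for μ₀: μ₀ = (μ_n·τ_n − τ_data·x̄)/τ₀ = (277.0735·0.027943 − 0.026247·272.0) / 0.001696 = 0.603081/0.001696 ≈ 355.6.

μ₀ = 355.6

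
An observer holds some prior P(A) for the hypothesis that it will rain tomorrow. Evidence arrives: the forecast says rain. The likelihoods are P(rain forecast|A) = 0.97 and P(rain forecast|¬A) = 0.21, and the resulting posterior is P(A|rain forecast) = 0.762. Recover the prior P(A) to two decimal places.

Bayes' rule in odds form gives O(A|E) = O(A)·[P(E|A)/P(E|¬A)], hence O(A) = O(A|E)/LR.
Posterior odds = 0.762/(1−0.762) = 3.2017. LR = 0.97/0.21 = 4.6190.
Prior odds = 3.2017/4.6190 = 0.6932, so P(A) = 0.6932/(1+0.6932) ≈ 0.41.

P(A) = 0.41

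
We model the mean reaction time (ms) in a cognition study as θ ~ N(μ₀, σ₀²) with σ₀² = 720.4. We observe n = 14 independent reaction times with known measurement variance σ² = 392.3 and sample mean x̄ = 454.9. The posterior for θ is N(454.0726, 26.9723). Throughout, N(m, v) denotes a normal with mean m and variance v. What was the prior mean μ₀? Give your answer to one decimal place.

μ₀ = 432.8

The posterior mean is a precision-weighted average: μ_n = (τ₀μ₀ + τ_data·x̄)/(τ₀+τ_data), with τ₀=1/σ₀² and τ_data=n/σ².
Here τ₀ = 1/720.4 = 0.001388 and τ_data = 14/392.3 = 0.035687, so τ_n = 0.037075.
Rearranging for μ₀: μ₀ = (μ_n·τ_n − τ_data·x̄)/τ₀ = (454.0726·0.037075 − 0.035687·454.9) / 0.001388 = 0.600725/0.001388 ≈ 432.8.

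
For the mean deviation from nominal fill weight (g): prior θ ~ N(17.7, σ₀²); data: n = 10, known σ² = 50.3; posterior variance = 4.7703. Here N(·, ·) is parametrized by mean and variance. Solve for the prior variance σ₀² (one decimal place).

For the Normal–Normal model with known σ², precisions add: τ_n = τ₀ + n/σ².
So 1/σ₀² = 1/4.7703 − 10/50.3 = 0.209630 − 0.198807 = 0.010823.
Hence σ₀² = 1/0.010823 ≈ 92.4.

σ₀² = 92.4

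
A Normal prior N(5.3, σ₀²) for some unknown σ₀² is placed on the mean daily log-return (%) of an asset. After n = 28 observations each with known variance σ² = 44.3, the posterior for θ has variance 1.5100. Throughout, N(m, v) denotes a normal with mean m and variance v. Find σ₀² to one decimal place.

σ₀² = 33.1

Posterior precision equals prior precision plus data precision: 1/σ_n² = 1/σ₀² + n/σ².
So 1/σ₀² = 1/1.5100 − 28/44.3 = 0.662252 − 0.632054 = 0.030198.
Hence σ₀² = 1/0.030198 ≈ 33.1.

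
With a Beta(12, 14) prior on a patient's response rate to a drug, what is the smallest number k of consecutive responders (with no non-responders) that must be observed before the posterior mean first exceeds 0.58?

After k responders and 0 non-responders the posterior is Beta(12+k, 14), with mean (12+k)/(12+14+k).
Set (12+k)/(26+k) > 0.58 and solve: k > (0.58·26 − 12)/(1 − 0.58) = 7.333.
The smallest integer exceeding 7.333 is 8.

k = 8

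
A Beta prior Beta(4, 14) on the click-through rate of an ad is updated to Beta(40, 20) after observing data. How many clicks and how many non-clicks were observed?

36 clicks and 6 non-clicks

A Beta(α, β) prior with s successes and f failures in binomial data gives a Beta(α+s, β+f) posterior.
Match parameters: s=40−4=36, f=20−14=6.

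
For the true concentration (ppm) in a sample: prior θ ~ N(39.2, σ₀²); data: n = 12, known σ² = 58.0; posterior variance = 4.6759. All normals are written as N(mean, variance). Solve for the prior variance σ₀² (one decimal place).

σ₀² = 143.6

Posterior precision equals prior precision plus data precision: 1/σ_n² = 1/σ₀² + n/σ².
So 1/σ₀² = 1/4.6759 − 12/58.0 = 0.213863 − 0.206897 = 0.006966.
Hence σ₀² = 1/0.006966 ≈ 143.6.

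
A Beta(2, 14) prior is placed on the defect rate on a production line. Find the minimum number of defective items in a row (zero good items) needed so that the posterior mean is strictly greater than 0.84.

After k defective items and 0 good items the posterior is Beta(2+k, 14), with mean (2+k)/(2+14+k).
Set (2+k)/(16+k) > 0.84 and solve: k > (0.84·16 − 2)/(1 − 0.84) = 71.500.
The smallest integer exceeding 71.500 is 72.

k = 72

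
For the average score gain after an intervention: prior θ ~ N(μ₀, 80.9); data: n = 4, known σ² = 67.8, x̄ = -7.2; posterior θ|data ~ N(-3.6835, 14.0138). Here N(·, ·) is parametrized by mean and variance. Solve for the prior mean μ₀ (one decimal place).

μ₀ = 13.1

The posterior mean is a precision-weighted average: μ_n = (τ₀μ₀ + τ_data·x̄)/(τ₀+τ_data), with τ₀=1/σ₀² and τ_data=n/σ².
Here τ₀ = 1/80.9 = 0.012361 and τ_data = 4/67.8 = 0.058997, so τ_n = 0.071358.
Rearranging for μ₀: μ₀ = (μ_n·τ_n − τ_data·x̄)/τ₀ = (-3.6835·0.071358 − 0.058997·-7.2) / 0.012361 = 0.161931/0.012361 ≈ 13.1.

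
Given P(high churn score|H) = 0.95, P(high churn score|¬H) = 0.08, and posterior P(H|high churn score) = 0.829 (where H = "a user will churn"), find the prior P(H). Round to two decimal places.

Bayes' rule in odds form gives O(H|E) = O(H)·[P(E|H)/P(E|¬H)], hence O(H) = O(H|E)/LR.
Posterior odds = 0.829/(1−0.829) = 4.8480. LR = 0.95/0.08 = 11.8750.
Prior odds = 4.8480/11.8750 = 0.4083, so P(H) = 0.4083/(1+0.4083) ≈ 0.29.

P(H) = 0.29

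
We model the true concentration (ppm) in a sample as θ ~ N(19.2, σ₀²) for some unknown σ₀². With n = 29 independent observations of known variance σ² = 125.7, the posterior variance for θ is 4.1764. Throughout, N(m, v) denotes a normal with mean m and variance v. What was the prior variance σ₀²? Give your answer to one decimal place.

Posterior precision equals prior precision plus data precision: 1/σ_n² = 1/σ₀² + n/σ².
So 1/σ₀² = 1/4.1764 − 29/125.7 = 0.239441 − 0.230708 = 0.008733.
Hence σ₀² = 1/0.008733 ≈ 114.5.

σ₀² = 114.5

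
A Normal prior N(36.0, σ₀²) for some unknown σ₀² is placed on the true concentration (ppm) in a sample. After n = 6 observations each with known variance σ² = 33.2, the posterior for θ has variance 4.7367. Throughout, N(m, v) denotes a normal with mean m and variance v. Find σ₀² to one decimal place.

σ₀² = 32.9

Posterior precision equals prior precision plus data precision: 1/σ_n² = 1/σ₀² + n/σ².
So 1/σ₀² = 1/4.7367 − 6/33.2 = 0.211117 − 0.180723 = 0.030394.
Hence σ₀² = 1/0.030394 ≈ 32.9.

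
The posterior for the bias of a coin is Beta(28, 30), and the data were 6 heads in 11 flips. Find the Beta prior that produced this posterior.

A Beta(a, b) prior with s successes and f failures in binomial data gives a Beta(a+s, b+f) posterior.
Subtract the data counts: 28−6=22, 30−5=25.

Beta(22, 25)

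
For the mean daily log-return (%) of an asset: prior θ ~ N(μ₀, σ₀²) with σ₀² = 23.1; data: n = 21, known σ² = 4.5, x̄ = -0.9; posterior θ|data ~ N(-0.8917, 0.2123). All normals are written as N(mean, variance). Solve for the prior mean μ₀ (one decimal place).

The posterior mean is a precision-weighted average: μ_n = (τ₀μ₀ + τ_data·x̄)/(τ₀+τ_data), with τ₀=1/σ₀² and τ_data=n/σ².
Here τ₀ = 1/23.1 = 0.043290 and τ_data = 21/4.5 = 4.666667, so τ_n = 4.709957.
Rearranging for μ₀: μ₀ = (μ_n·τ_n − τ_data·x̄)/τ₀ = (-0.8917·4.709957 − 4.666667·-0.9) / 0.043290 = 0.000132/0.043290 ≈ 0.0.

μ₀ = 0.0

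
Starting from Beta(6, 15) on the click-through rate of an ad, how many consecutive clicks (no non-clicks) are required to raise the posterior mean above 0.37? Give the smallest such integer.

After k clicks and 0 non-clicks the posterior is Beta(6+k, 15), with mean (6+k)/(6+15+k).
Set (6+k)/(21+k) > 0.37 and solve: k > (0.37·21 − 6)/(1 − 0.37) = 2.810.
The smallest integer exceeding 2.810 is 3.

k = 3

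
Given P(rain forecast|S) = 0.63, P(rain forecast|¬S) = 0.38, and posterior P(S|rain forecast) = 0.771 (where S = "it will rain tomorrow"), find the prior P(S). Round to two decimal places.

Bayes' rule in odds form gives O(S|E) = O(S)·[P(E|S)/P(E|¬S)], hence O(S) = O(S|E)/LR.
Posterior odds = 0.771/(1−0.771) = 3.3668. LR = 0.63/0.38 = 1.6579.
Prior odds = 3.3668/1.6579 = 2.0308, so P(S) = 2.0308/(1+2.0308) ≈ 0.67.

P(S) = 0.67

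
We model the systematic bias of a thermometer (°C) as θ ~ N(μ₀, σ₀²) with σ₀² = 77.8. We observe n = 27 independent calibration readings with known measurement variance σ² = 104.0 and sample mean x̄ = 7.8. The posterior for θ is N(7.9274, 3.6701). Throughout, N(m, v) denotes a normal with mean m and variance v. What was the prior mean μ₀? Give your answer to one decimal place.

With known observation variance, the Normal–Normal posterior has precision τ_n = τ₀ + n/σ² and mean μ_n = (τ₀μ₀ + (n/σ²)x̄)/τ_n.
Here τ₀ = 1/77.8 = 0.012853 and τ_data = 27/104.0 = 0.259615, so τ_n = 0.272468.
Rearranging for μ₀: μ₀ = (μ_n·τ_n − τ_data·x̄)/τ₀ = (7.9274·0.272468 − 0.259615·7.8) / 0.012853 = 0.134966/0.012853 ≈ 10.5.

μ₀ = 10.5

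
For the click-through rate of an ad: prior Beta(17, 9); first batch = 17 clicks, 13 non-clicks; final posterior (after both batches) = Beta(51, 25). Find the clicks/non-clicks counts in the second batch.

17 clicks and 3 non-clicks

Because Beta–binomial updating is additive in the counts, the combined data contributed (α_post−α_prior, β_post−β_prior) successes and failures.
Total across both batches: 51−17=34 clicks, 25−9=16 non-clicks.
Subtract the first batch: 34−17=17 clicks and 16−13=3 non-clicks.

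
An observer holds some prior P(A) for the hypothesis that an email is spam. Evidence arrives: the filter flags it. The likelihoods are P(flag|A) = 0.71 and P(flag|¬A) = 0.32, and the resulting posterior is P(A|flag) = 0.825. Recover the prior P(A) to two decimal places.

In odds form, posterior odds = prior odds × likelihood ratio, so prior odds = posterior odds ÷ LR.
Posterior odds = 0.825/(1−0.825) = 4.7143. LR = 0.71/0.32 = 2.2188.
Prior odds = 4.7143/2.2188 = 2.1247, so P(A) = 2.1247/(1+2.1247) ≈ 0.68.

P(A) = 0.68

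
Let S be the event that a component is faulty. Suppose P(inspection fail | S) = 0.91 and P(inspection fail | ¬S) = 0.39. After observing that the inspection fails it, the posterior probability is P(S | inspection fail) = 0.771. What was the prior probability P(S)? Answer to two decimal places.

P(S) = 0.59

Bayes' rule in odds form gives O(S|E) = O(S)·[P(E|S)/P(E|¬S)], hence O(S) = O(S|E)/LR.
Posterior odds = 0.771/(1−0.771) = 3.3668. LR = 0.91/0.39 = 2.3333.
Prior odds = 3.3668/2.3333 = 1.4429, so P(S) = 1.4429/(1+1.4429) ≈ 0.59.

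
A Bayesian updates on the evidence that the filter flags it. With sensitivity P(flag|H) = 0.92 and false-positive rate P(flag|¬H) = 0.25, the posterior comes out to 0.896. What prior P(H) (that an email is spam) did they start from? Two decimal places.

P(H) = 0.70

Bayes' rule in odds form gives O(H|E) = O(H)·[P(E|H)/P(E|¬H)], hence O(H) = O(H|E)/LR.
Posterior odds = 0.896/(1−0.896) = 8.6154. LR = 0.92/0.25 = 3.6800.
Prior odds = 8.6154/3.6800 = 2.3411, so P(H) = 2.3411/(1+2.3411) ≈ 0.70.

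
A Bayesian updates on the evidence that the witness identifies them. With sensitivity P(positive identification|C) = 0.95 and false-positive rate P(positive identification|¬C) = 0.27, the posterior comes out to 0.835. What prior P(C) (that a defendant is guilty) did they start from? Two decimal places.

Bayes' rule in odds form gives O(C|E) = O(C)·[P(E|C)/P(E|¬C)], hence O(C) = O(C|E)/LR.
Posterior odds = 0.835/(1−0.835) = 5.0606. LR = 0.95/0.27 = 3.5185.
Prior odds = 5.0606/3.5185 = 1.4383, so P(C) = 1.4383/(1+1.4383) ≈ 0.59.

P(C) = 0.59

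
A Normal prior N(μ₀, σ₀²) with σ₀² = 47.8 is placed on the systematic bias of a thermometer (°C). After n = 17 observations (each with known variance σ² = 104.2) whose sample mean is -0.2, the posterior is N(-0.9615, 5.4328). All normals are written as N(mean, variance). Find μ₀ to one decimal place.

μ₀ = -6.9

The posterior mean is a precision-weighted average: μ_n = (τ₀μ₀ + τ_data·x̄)/(τ₀+τ_data), with τ₀=1/σ₀² and τ_data=n/σ².
Here τ₀ = 1/47.8 = 0.020921 and τ_data = 17/104.2 = 0.163148, so τ_n = 0.184069.
Rearranging for μ₀: μ₀ = (μ_n·τ_n − τ_data·x̄)/τ₀ = (-0.9615·0.184069 − 0.163148·-0.2) / 0.020921 = -0.144353/0.020921 ≈ -6.9.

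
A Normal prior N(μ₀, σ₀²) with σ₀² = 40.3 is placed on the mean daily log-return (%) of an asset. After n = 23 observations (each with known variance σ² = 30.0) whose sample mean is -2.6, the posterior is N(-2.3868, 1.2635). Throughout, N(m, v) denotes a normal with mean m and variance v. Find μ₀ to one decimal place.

μ₀ = 4.2

With known observation variance, the Normal–Normal posterior has precision τ_n = τ₀ + n/σ² and mean μ_n = (τ₀μ₀ + (n/σ²)x̄)/τ_n.
Here τ₀ = 1/40.3 = 0.024814 and τ_data = 23/30.0 = 0.766667, so τ_n = 0.791481.
Rearranging for μ₀: μ₀ = (μ_n·τ_n − τ_data·x̄)/τ₀ = (-2.3868·0.791481 − 0.766667·-2.6) / 0.024814 = 0.104227/0.024814 ≈ 4.2.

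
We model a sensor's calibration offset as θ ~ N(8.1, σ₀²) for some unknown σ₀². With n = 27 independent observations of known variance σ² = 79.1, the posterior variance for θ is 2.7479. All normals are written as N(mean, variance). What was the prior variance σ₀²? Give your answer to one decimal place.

For the Normal–Normal model with known σ², precisions add: τ_n = τ₀ + n/σ².
So 1/σ₀² = 1/2.7479 − 27/79.1 = 0.363914 − 0.341340 = 0.022574.
Hence σ₀² = 1/0.022574 ≈ 44.3.

σ₀² = 44.3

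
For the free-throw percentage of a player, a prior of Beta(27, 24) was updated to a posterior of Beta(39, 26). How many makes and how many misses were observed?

A Beta(a, b) prior with s successes and f failures in binomial data gives a Beta(a+s, b+f) posterior.
So s = 39 − 27 = 12 and f = 26 − 24 = 2.

12 makes and 2 misses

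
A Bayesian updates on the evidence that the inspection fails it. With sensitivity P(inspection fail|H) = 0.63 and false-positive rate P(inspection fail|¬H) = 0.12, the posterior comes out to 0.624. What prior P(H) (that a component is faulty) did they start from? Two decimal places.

Bayes' rule in odds form gives O(H|E) = O(H)·[P(E|H)/P(E|¬H)], hence O(H) = O(H|E)/LR.
Posterior odds = 0.624/(1−0.624) = 1.6596. LR = 0.63/0.12 = 5.2500.
Prior odds = 1.6596/5.2500 = 0.3161, so P(H) = 0.3161/(1+0.3161) ≈ 0.24.

P(H) = 0.24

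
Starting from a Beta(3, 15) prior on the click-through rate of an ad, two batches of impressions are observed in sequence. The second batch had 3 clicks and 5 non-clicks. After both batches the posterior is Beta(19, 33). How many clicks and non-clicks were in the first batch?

Sequential conjugate updates are equivalent to a single update on the pooled data, so total successes = posterior α − prior α and total failures = posterior β − prior β.
Total across both batches: 19−3=16 clicks, 33−15=18 non-clicks.
Subtract the second batch: 16−3=13 clicks and 18−5=13 non-clicks.

13 clicks and 13 non-clicks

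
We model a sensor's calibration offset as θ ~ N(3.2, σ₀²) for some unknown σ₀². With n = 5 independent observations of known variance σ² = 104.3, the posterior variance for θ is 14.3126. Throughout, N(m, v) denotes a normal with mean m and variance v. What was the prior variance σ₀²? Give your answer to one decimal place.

σ₀² = 45.6

For the Normal–Normal model with known σ², precisions add: τ_n = τ₀ + n/σ².
So 1/σ₀² = 1/14.3126 − 5/104.3 = 0.069869 − 0.047939 = 0.021930.
Hence σ₀² = 1/0.021930 ≈ 45.6.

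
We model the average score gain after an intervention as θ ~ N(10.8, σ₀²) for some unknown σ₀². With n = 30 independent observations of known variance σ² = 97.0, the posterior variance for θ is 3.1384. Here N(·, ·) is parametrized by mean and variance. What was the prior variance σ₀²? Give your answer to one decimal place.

For the Normal–Normal model with known σ², precisions add: τ_n = τ₀ + n/σ².
So 1/σ₀² = 1/3.1384 − 30/97.0 = 0.318634 − 0.309278 = 0.009356.
Hence σ₀² = 1/0.009356 ≈ 106.9.

σ₀² = 106.9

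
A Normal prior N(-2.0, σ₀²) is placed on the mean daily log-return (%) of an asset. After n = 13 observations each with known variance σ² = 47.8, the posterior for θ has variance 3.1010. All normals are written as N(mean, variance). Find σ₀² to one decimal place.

σ₀² = 19.8

For the Normal–Normal model with known σ², precisions add: τ_n = τ₀ + n/σ².
So 1/σ₀² = 1/3.1010 − 13/47.8 = 0.322477 − 0.271967 = 0.050510.
Hence σ₀² = 1/0.050510 ≈ 19.8.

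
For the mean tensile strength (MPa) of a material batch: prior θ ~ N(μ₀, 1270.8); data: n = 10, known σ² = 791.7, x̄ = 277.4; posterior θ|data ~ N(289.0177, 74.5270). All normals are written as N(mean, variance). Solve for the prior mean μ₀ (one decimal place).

The posterior mean is a precision-weighted average: μ_n = (τ₀μ₀ + τ_data·x̄)/(τ₀+τ_data), with τ₀=1/σ₀² and τ_data=n/σ².
Here τ₀ = 1/1270.8 = 0.000787 and τ_data = 10/791.7 = 0.012631, so τ_n = 0.013418.
Rearranging for μ₀: μ₀ = (μ_n·τ_n − τ_data·x̄)/τ₀ = (289.0177·0.013418 − 0.012631·277.4) / 0.000787 = 0.374200/0.000787 ≈ 475.5.

μ₀ = 475.5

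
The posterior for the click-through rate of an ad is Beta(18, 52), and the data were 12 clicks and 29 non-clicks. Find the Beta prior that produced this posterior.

A Beta(a, b) prior with s successes and f failures in binomial data gives a Beta(a+s, b+f) posterior.
So a = 18 − 12 = 6 and b = 52 − 29 = 23.

Beta(6, 23)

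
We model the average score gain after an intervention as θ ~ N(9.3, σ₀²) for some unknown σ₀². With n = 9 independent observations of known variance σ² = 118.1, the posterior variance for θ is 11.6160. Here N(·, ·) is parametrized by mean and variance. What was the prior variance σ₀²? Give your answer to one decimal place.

σ₀² = 101.2

Posterior precision equals prior precision plus data precision: 1/σ_n² = 1/σ₀² + n/σ².
So 1/σ₀² = 1/11.6160 − 9/118.1 = 0.086088 − 0.076207 = 0.009881.
Hence σ₀² = 1/0.009881 ≈ 101.2.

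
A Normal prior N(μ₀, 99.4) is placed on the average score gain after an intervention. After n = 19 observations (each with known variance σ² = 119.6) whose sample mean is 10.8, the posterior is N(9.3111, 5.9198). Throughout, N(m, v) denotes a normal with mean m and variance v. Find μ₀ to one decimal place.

μ₀ = -14.2

With known observation variance, the Normal–Normal posterior has precision τ_n = τ₀ + n/σ² and mean μ_n = (τ₀μ₀ + (n/σ²)x̄)/τ_n.
Here τ₀ = 1/99.4 = 0.010060 and τ_data = 19/119.6 = 0.158863, so τ_n = 0.168923.
Rearranging for μ₀: μ₀ = (μ_n·τ_n − τ_data·x̄)/τ₀ = (9.3111·0.168923 − 0.158863·10.8) / 0.010060 = -0.142861/0.010060 ≈ -14.2.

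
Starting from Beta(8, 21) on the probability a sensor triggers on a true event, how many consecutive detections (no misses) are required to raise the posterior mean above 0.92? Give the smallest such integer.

After k detections and 0 misses the posterior is Beta(8+k, 21), with mean (8+k)/(8+21+k).
Set (8+k)/(29+k) > 0.92 and solve: k > (0.92·29 − 8)/(1 − 0.92) = 233.500.
The smallest integer exceeding 233.500 is 234.

k = 234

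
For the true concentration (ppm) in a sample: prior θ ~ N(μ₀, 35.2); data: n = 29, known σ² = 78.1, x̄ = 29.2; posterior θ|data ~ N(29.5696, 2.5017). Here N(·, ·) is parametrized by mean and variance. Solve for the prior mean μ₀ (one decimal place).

μ₀ = 34.4

With known observation variance, the Normal–Normal posterior has precision τ_n = τ₀ + n/σ² and mean μ_n = (τ₀μ₀ + (n/σ²)x̄)/τ_n.
Here τ₀ = 1/35.2 = 0.028409 and τ_data = 29/78.1 = 0.371319, so τ_n = 0.399728.
Rearranging for μ₀: μ₀ = (μ_n·τ_n − τ_data·x̄)/τ₀ = (29.5696·0.399728 − 0.371319·29.2) / 0.028409 = 0.977282/0.028409 ≈ 34.4.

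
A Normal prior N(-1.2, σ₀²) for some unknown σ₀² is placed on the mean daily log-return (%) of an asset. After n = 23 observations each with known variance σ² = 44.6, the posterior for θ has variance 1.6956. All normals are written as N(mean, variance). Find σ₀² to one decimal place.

For the Normal–Normal model with known σ², precisions add: τ_n = τ₀ + n/σ².
So 1/σ₀² = 1/1.6956 − 23/44.6 = 0.589762 − 0.515695 = 0.074067.
Hence σ₀² = 1/0.074067 ≈ 13.5.

σ₀² = 13.5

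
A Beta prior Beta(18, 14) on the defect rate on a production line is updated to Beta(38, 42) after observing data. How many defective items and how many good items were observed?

20 defective items and 28 good items

A Beta(α, β) prior with s successes and f failures in binomial data gives a Beta(α+s, β+f) posterior.
Match parameters: s=38−18=20, f=42−14=28.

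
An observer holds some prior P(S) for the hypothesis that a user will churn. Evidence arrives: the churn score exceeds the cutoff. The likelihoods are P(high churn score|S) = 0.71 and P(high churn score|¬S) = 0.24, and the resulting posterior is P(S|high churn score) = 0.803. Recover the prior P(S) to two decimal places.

Bayes' rule in odds form gives O(S|E) = O(S)·[P(E|S)/P(E|¬S)], hence O(S) = O(S|E)/LR.
Posterior odds = 0.803/(1−0.803) = 4.0761. LR = 0.71/0.24 = 2.9583.
Prior odds = 4.0761/2.9583 = 1.3779, so P(S) = 1.3779/(1+1.3779) ≈ 0.58.

P(S) = 0.58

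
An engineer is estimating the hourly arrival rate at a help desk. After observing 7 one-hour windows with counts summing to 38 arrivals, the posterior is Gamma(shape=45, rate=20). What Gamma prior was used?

Gamma(shape=7, rate=13)

Gamma–Poisson conjugacy: posterior shape = α + Σxᵢ, posterior rate = β + n.
So α = 45 − 38 = 7 and β = 20 − 7 = 13.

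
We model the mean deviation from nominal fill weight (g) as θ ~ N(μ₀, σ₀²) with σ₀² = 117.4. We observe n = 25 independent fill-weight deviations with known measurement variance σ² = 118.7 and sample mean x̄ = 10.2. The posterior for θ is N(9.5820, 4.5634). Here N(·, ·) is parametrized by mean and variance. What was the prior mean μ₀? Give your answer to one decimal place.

With known observation variance, the Normal–Normal posterior has precision τ_n = τ₀ + n/σ² and mean μ_n = (τ₀μ₀ + (n/σ²)x̄)/τ_n.
Here τ₀ = 1/117.4 = 0.008518 and τ_data = 25/118.7 = 0.210615, so τ_n = 0.219133.
Rearranging for μ₀: μ₀ = (μ_n·τ_n − τ_data·x̄)/τ₀ = (9.5820·0.219133 − 0.210615·10.2) / 0.008518 = -0.048541/0.008518 ≈ -5.7.

μ₀ = -5.7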